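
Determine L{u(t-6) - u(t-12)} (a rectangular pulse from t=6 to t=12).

L{u(t-a)} = e^(-as)/s. L{u(t-6) - u(t-12)} = (e^(-6s) - e^(-12s))/s

Final answer: (e^(-6s) - e^(-12s))/s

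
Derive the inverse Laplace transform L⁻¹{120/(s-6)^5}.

L⁻¹{n!/(s-a)^(n+1)} = t^n·e^(at) with n=4, a=6. So L⁻¹{24/(s-6)^5} = t^4·e^(6t), and L⁻¹{120/(s-6)^5} = (120/24)·t^4·e^(6t) = 5·t^4·e^(6t)

Final answer: 5·t^4·e^(6t)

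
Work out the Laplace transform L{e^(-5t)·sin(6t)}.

L{e^(at)·sin(ωt)} = ω/((s-a)² + ω²), so L{e^(-5t)·sin(6t)} = 6/((s+5)² + 36)

Final answer: 6/((s+5)² + 36)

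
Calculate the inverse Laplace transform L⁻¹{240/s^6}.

L⁻¹{n!/s^(n+1)} = t^n with n=5. So L⁻¹{120/s^6} = t^5, and L⁻¹{240/s^6} = (240/120)·t^5 = 2·t^5

Final answer: 2·t^5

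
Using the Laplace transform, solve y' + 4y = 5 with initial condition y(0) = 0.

sY + 4Y = 5/s. Y = 5/(s(s+4)). Partial fractions: Y = 5/4/s - 5/4/(s+4)

Final answer: y(t) = 5/4(1 - e^(-4t))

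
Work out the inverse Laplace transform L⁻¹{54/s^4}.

L⁻¹{n!/s^(n+1)} = t^n with n=3. So L⁻¹{6/s^4} = t^3, and L⁻¹{54/s^4} = (54/6)·t^3 = 9·t^3

Final answer: 9·t^3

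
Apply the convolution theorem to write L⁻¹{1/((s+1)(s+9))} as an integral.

1/((s+1)(s+9)) = (1/(s+1))·(1/(s+9)) = L{e^(-t)}·L{e^(-9t)}. So f(t) = e^(-t)*e^(-9t) = ∫₀ᵗ e^(-τ)·e^(-9(t-τ)) dτ

Final answer: ∫₀ᵗ e^(-τ)·e^(-9(t-τ)) dτ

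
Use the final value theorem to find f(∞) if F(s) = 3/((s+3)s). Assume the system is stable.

f(∞) = lim_{s→0} sF(s) = lim_{s→0} 3/(s+3) = 1

Final answer: 1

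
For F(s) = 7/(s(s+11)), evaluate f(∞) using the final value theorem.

f(∞) = lim_{s→0} s·7/(s(s+11)) = lim_{s→0} 7/(s+11) = 7/11 = 7/11

Final answer: 7/11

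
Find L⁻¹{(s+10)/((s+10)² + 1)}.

Using frequency shift: L⁻¹{(s-a)/((s-a)² + b²)} = e^(at)cos(bt). Here a=-10, b=1

Final answer: e^(-10t)·cos(t)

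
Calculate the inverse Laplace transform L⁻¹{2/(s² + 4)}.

L⁻¹{2/(s² + 4)} = sin(2t)

Final answer: sin(2t)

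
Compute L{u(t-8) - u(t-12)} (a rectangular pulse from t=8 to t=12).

L{u(t-a)} = e^(-as)/s. L{u(t-8) - u(t-12)} = (e^(-8s) - e^(-12s))/s

Final answer: (e^(-8s) - e^(-12s))/s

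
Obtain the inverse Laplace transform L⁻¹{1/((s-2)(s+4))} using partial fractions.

Decompose: A/(s-2) + B/(s+4). A = 1/6, B = -1/6. f(t) = (e^(2t) - e^(-4t))/6

Final answer: (e^(2t) - e^(-4t))/6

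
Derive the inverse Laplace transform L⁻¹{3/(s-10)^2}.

L⁻¹{n!/(s-a)^(n+1)} = t^n·e^(at) with n=1, a=10. So L⁻¹{1/(s-10)^2} = t·e^(10t), and L⁻¹{3/(s-10)^2} = (3/1)·t·e^(10t) = 3·t·e^(10t)

Final answer: 3·t·e^(10t)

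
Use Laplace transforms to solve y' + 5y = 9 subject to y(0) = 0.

sY + 5Y = 9/s. Y = 9/(s(s+5)). Partial fractions: Y = 9/5/s - 9/5/(s+5)

Final answer: y(t) = 9/5(1 - e^(-5t))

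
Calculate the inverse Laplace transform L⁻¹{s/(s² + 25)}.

L⁻¹{s/(s² + 25)} = cos(5t)

Final answer: cos(5t)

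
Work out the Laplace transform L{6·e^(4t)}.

L{e^(at)} = 1/(s-a), so L{e^(4t)} = 1/(s-4). Then L{6·e^(4t)} = 6/(s-4)

Final answer: 6/(s-4)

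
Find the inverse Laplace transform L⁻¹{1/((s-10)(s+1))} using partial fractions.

Decompose: A/(s-10) + B/(s+1). A = 1/11, B = -1/11. f(t) = (e^(10t) - e^(-t))/11

Final answer: (e^(10t) - e^(-t))/11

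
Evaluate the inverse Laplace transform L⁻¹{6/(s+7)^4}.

L⁻¹{n!/(s-a)^(n+1)} = t^n·e^(at), so L⁻¹{6/(s+7)^4} = t^3·e^(-7t)

Final answer: t^3·e^(-7t)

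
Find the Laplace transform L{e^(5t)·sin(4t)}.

L{e^(at)·sin(ωt)} = ω/((s-a)² + ω²), so L{e^(5t)·sin(4t)} = 4/((s-5)² + 16)

Final answer: 4/((s-5)² + 16)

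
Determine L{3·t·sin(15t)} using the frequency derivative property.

L{sin(15t)} = 15/(s² + 225). By L{t·f(t)} = -F'(s): -d/ds[15/(s² + 225)] = -(15)·(-2s)/(s² + 225)² = 30s/(s² + 225)². Then L{3·t·sin(15t)} = 3·30s/(s² + 225)² = 90s/(s² + 225)²

Final answer: 90s/(s² + 225)²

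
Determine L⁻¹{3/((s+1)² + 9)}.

Form: b/((s-a)² + b²) → e^(at)sin(bt). With a=-1, b=3

Final answer: e^(-t)·sin(3t)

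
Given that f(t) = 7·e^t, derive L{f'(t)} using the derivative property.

f(0) = 7, F(s) = 7/(s-1). L{f'(t)} = s·F(s) - f(0) = 7s/(s-1) - 7 = (7s - 7(s-1))/(s-1) = 7/(s-1)

Final answer: 7/(s-1)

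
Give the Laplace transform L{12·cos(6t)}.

L{cos(ωt)} = s/(s² + ω²), so L{cos(6t)} = s/(s² + 36). Then L{12·cos(6t)} = 12·s/(s² + 36) = 12s/(s² + 36)

Final answer: 12s/(s² + 36)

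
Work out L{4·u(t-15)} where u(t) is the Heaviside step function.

L{u(t-a)} = e^(-as)/s. Here a=15, so L{u(t-15)} = e^(-15s)/s, and L{4·u(t-15)} = 4·e^(-15s)/s

Final answer: 4·e^(-15s)/s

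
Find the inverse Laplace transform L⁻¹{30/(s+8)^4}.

L⁻¹{n!/(s-a)^(n+1)} = t^n·e^(at) with n=3, a=-8. So L⁻¹{6/(s+8)^4} = t^3·e^(-8t), and L⁻¹{30/(s+8)^4} = (30/6)·t^3·e^(-8t) = 5·t^3·e^(-8t)

Final answer: 5·t^3·e^(-8t)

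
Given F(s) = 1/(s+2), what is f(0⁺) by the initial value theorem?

f(0⁺) = lim_{s→∞} s·1/(s+2) = lim_{s→∞} s/(s+2) = 1

Final answer: 1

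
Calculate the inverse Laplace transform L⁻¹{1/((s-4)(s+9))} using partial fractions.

Decompose: A/(s-4) + B/(s+9). A = 1/13, B = -1/13. f(t) = (e^(4t) - e^(-9t))/13

Final answer: (e^(4t) - e^(-9t))/13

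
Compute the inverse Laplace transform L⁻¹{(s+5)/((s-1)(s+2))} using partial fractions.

Using partial fractions, f(t) = (6e^t - 3e^(-2t))/3

Final answer: (6e^t - 3e^(-2t))/3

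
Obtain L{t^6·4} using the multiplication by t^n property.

L{4} = 4/s. d^1/ds^1[1/s] = -1/s². d^2/ds^2[1/s] = 2/s^3. d^3/ds^3[1/s] = -6/s^4. d^4/ds^4[1/s] = 24/s^5. d^5/ds^5[1/s] = -120/s^6. d^6/ds^6[1/s] = 720/s^7. So L{t^6} = (-1)^{6}·720/s^7 = 720/s^7. Then L{t^6·4} = 4·720/s^7 = 2880/s^7

Final answer: 2880/s^7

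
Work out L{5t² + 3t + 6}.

L{5t² + 3t + 6} = 5·2/s³ + 3/s² + 6/s = 10/s³ + 3/s² + 6/s

Final answer: 10/s³ + 3/s² + 6/s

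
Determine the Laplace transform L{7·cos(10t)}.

L{cos(ωt)} = s/(s² + ω²), so L{cos(10t)} = s/(s² + 100). Then L{7·cos(10t)} = 7·s/(s² + 100) = 7s/(s² + 100)

Final answer: 7s/(s² + 100)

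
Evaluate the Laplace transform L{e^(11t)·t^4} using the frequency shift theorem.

L{e^(at)·t^n} = n!/(s-a)^(n+1), so L{e^(11t)·t^4} = 24/(s-11)^5

Final answer: 24/(s-11)^5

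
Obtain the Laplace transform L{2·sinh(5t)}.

L{sinh(ωt)} = ω/(s² - ω²), so L{sinh(5t)} = 5/(s² - 25). Then L{2·sinh(5t)} = 2·5/(s² - 25) = 10/(s² - 25)

Final answer: 10/(s² - 25)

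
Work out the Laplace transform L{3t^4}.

L{3t^4} = 3 · L{t^4} = 3 · 24/s^5 = 72/s^5

Final answer: 72/s^5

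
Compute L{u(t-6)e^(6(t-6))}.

u(t-a)f(t-a) with f(t)=e^(6t). L{e^(6t)} = 1/(s-6). By time shift: e^(-6s)/(s-6)

Final answer: e^(-6s)/(s-6)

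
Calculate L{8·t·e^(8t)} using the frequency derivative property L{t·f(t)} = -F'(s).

L{e^(8t)} = 1/(s-8). By frequency derivative: L{t·e^(8t)} = -d/ds[1/(s-8)] = -(-1)/(s-8)² = 1/(s-8)². Then L{8·t·e^(8t)} = 8·1/(s-8)² = 8/(s-8)²

Final answer: 8/(s-8)²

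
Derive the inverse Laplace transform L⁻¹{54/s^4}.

L⁻¹{n!/s^(n+1)} = t^n with n=3. So L⁻¹{6/s^4} = t^3, and L⁻¹{54/s^4} = (54/6)·t^3 = 9·t^3

Final answer: 9·t^3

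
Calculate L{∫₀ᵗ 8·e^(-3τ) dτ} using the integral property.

L{∫₀ᵗ f(τ)dτ} = F(s)/s with F(s) = 8/(s+3), so L{∫₀ᵗ 8·e^(-3τ) dτ} = 8/(s(s+3))

Final answer: 8/(s(s+3))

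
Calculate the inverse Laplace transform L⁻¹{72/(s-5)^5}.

L⁻¹{n!/(s-a)^(n+1)} = t^n·e^(at) with n=4, a=5. So L⁻¹{24/(s-5)^5} = t^4·e^(5t), and L⁻¹{72/(s-5)^5} = (72/24)·t^4·e^(5t) = 3·t^4·e^(5t)

Final answer: 3·t^4·e^(5t)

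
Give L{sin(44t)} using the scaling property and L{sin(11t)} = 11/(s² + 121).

Using L{f(at)} = (1/a)F(s/a) with a=4: L{sin(44t)} = (1/4) · 11/((s/4)² + 121) = (1/4) · 11·16/(s² + 1936) = 44/(s² + 1936)

Final answer: 44/(s² + 1936)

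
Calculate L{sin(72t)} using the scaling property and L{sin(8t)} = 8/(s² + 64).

Using L{f(at)} = (1/a)F(s/a) with a=9: L{sin(72t)} = (1/9) · 8/((s/9)² + 64) = (1/9) · 8·81/(s² + 5184) = 72/(s² + 5184)

Final answer: 72/(s² + 5184)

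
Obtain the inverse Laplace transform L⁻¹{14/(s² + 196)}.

L⁻¹{14/(s² + 196)} = sin(14t)

Final answer: sin(14t)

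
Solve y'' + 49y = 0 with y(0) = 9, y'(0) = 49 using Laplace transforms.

L{y''} + 49L{y} = 0. s²Y - 9s - 49 + 49Y = 0. Y(s² + 49) = 9s + 49. Y = (9s + 49)/(s² + 49). Inverting: y(t) = 9cos(7t) + 7sin(7t)

Final answer: y(t) = 9cos(7t) + 7sin(7t)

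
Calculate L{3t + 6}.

L{3t + 6} = 3·L{t} + 6·L{1} = 3/s² + 6/s

Final answer: 3/s² + 6/s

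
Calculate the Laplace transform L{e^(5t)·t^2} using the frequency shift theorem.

L{e^(at)·t^n} = n!/(s-a)^(n+1), so L{e^(5t)·t^2} = 2/(s-5)^3

Final answer: 2/(s-5)^3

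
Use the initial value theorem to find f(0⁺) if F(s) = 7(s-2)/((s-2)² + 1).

f(0⁺) = lim_{s→∞} sF(s) = lim_{s→∞} 7s(s-2)/((s-2)² + 1) = 7

Final answer: 7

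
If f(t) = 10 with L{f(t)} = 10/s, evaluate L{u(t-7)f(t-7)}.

Time shift theorem: L{u(t-a)f(t-a)} = e^(-as)F(s). Here a=7, F(s) = 10/s, so L{u(t-7)f(t-7)} = e^(-7s)·10/s

Final answer: e^(-7s)·10/s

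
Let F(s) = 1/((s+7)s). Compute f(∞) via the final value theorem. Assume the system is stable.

f(∞) = lim_{s→0} sF(s) = lim_{s→0} 1/(s+7) = 1/7

Final answer: 1/7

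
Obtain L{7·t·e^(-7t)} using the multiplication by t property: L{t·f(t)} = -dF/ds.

Using L{t^n·e^(at)} = n!/(s-a)^(n+1), L{t·e^(-7t)} = 1/(s+7)^2, so L{7·t·e^(-7t)} = 7·1/(s+7)^2 = 7/(s+7)^2

Final answer: 7/(s+7)^2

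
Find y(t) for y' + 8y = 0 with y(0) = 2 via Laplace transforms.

L{y'} + 8L{y} = 0. sY - 2 + 8Y = 0. Y(s+8) = 2. Y = 2/(s+8)

Final answer: y(t) = 2e^(-8t)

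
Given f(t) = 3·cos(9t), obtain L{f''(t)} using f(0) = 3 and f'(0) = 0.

F(s) = 3s/(s² + 81). L{f''(t)} = s²F(s) - sf(0) - f'(0) = 3s³/(s² + 81) - 3s = (3s³ - 3s(s² + 81))/(s² + 81) = -243s/(s² + 81)

Final answer: -243s/(s² + 81)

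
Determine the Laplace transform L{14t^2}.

L{14t^2} = 14 · L{t^2} = 14 · 2/s^3 = 28/s^3

Final answer: 28/s^3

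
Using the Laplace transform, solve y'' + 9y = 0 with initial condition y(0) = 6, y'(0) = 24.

L{y''} + 9L{y} = 0. s²Y - 6s - 24 + 9Y = 0. Y(s² + 9) = 6s + 24. Y = (6s + 24)/(s² + 9). Inverting: y(t) = 6cos(3t) + 8sin(3t)

Final answer: y(t) = 6cos(3t) + 8sin(3t)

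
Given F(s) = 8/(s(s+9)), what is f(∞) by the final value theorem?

f(∞) = lim_{s→0} s·8/(s(s+9)) = lim_{s→0} 8/(s+9) = 8/9 = 8/9

Final answer: 8/9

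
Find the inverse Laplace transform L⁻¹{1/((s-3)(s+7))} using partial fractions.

Decompose: A/(s-3) + B/(s+7). A = 1/10, B = -1/10. f(t) = (e^(3t) - e^(-7t))/10

Final answer: (e^(3t) - e^(-7t))/10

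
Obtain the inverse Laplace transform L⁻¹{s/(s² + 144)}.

L⁻¹{s/(s² + 144)} = cos(12t)

Final answer: cos(12t)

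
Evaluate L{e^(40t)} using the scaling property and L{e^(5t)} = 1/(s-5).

Using L{f(at)} = (1/a)F(s/a) with a=8 and f(t) = e^(5t): L{e^(40t)} = (1/8) · 1/((s/8)-5) = (1/8) · 8/(s-40) = 1/(s-40)

Final answer: 1/(s-40)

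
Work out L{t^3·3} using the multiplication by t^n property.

L{3} = 3/s. d^1/ds^1[1/s] = -1/s². d^2/ds^2[1/s] = 2/s^3. d^3/ds^3[1/s] = -6/s^4. So L{t^3} = (-1)^{3}·-6/s^4 = 6/s^4. Then L{t^3·3} = 3·6/s^4 = 18/s^4

Final answer: 18/s^4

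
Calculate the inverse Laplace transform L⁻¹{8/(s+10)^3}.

L⁻¹{n!/(s-a)^(n+1)} = t^n·e^(at) with n=2, a=-10. So L⁻¹{2/(s+10)^3} = t^2·e^(-10t), and L⁻¹{8/(s+10)^3} = (8/2)·t^2·e^(-10t) = 4·t^2·e^(-10t)

Final answer: 4·t^2·e^(-10t)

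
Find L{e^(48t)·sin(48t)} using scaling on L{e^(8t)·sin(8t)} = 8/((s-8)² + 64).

Scaling with a=6: L{e^(48t)·sin(48t)} = (1/6) · 8/((s/6-8)² + 64). Simplifying: 48/((s-48)² + 2304)

Final answer: 48/((s-48)² + 2304)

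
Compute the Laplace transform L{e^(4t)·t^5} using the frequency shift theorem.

L{e^(at)·t^n} = n!/(s-a)^(n+1), so L{e^(4t)·t^5} = 120/(s-4)^6

Final answer: 120/(s-4)^6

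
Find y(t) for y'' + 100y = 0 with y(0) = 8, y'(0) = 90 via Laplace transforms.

L{y''} + 100L{y} = 0. s²Y - 8s - 90 + 100Y = 0. Y(s² + 100) = 8s + 90. Y = (8s + 90)/(s² + 100). Inverting: y(t) = 8cos(10t) + 9sin(10t)

Final answer: y(t) = 8cos(10t) + 9sin(10t)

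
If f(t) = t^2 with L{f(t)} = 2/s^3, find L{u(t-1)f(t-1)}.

Time shift theorem: L{u(t-a)f(t-a)} = e^(-as)F(s). Here a=1, F(s) = 2/s^3, so L{u(t-1)f(t-1)} = e^(-s)·2/s^3

Final answer: e^(-s)·2/s^3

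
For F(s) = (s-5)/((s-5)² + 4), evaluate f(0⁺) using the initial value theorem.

f(0⁺) = lim_{s→∞} sF(s) = lim_{s→∞} s(s-5)/((s-5)² + 4) = 1

Final answer: 1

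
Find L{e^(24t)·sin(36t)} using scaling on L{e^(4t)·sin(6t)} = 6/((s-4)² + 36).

Scaling with a=6: L{e^(24t)·sin(36t)} = (1/6) · 6/((s/6-4)² + 36). Simplifying: 36/((s-24)² + 1296)

Final answer: 36/((s-24)² + 1296)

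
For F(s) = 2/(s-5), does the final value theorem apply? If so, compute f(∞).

sF(s) = 2s/(s-5) has a pole at s = 5 in the right half-plane. Theorem does NOT apply (unstable system; f(t) = 2·e^(5t) grows without bound).

Final answer: Not applicable (unstable)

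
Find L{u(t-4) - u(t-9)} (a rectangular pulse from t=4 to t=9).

L{u(t-a)} = e^(-as)/s. L{u(t-4) - u(t-9)} = (e^(-4s) - e^(-9s))/s

Final answer: (e^(-4s) - e^(-9s))/s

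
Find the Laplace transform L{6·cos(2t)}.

L{cos(ωt)} = s/(s² + ω²), so L{cos(2t)} = s/(s² + 4). Then L{6·cos(2t)} = 6·s/(s² + 4) = 6s/(s² + 4)

Final answer: 6s/(s² + 4)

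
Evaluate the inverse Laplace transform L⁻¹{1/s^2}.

L⁻¹{n!/s^(n+1)} = t^n with n=1. So L⁻¹{1/s^2} = t

Final answer: t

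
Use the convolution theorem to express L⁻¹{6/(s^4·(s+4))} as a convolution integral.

6/(s^4·(s+4)) = (6/s^4)·(1/(s+4)) = L{t^3}·L{e^(-4t)}. So f(t) = t^3*e^(-4t) = ∫₀ᵗ τ^3·e^(-4(t-τ)) dτ

Final answer: ∫₀ᵗ τ^3·e^(-4(t-τ)) dτ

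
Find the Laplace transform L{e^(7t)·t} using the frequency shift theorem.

L{e^(at)·t^n} = n!/(s-a)^(n+1), so L{e^(7t)·t} = 1/(s-7)^2

Final answer: 1/(s-7)^2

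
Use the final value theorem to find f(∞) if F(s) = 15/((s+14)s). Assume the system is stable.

f(∞) = lim_{s→0} sF(s) = lim_{s→0} 15/(s+14) = 15/14

Final answer: 15/14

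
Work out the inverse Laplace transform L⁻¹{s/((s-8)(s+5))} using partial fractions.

Using partial fractions, f(t) = (8e^(8t) + 5e^(-5t))/13

Final answer: (8e^(8t) + 5e^(-5t))/13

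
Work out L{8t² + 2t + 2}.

L{8t² + 2t + 2} = 8·2/s³ + 2/s² + 2/s = 16/s³ + 2/s² + 2/s

Final answer: 16/s³ + 2/s² + 2/s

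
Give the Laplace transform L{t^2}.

L{t^n} = n!/s^(n+1), so L{t^2} = 2/s^3

Final answer: 2/s^3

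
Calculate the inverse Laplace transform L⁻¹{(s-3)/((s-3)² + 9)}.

Using frequency shift, L⁻¹{(s-3)/((s-3)² + 9)} = e^(3t)·cos(3t)

Final answer: e^(3t)·cos(3t)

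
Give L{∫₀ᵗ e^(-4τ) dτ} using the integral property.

L{∫₀ᵗ f(τ)dτ} = F(s)/s with F(s) = 1/(s+4), so L{∫₀ᵗ e^(-4τ) dτ} = 1/(s(s+4))

Final answer: 1/(s(s+4))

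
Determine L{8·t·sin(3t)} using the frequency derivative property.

L{sin(3t)} = 3/(s² + 9). By L{t·f(t)} = -F'(s): -d/ds[3/(s² + 9)] = -(3)·(-2s)/(s² + 9)² = 6s/(s² + 9)². Then L{8·t·sin(3t)} = 8·6s/(s² + 9)² = 48s/(s² + 9)²

Final answer: 48s/(s² + 9)²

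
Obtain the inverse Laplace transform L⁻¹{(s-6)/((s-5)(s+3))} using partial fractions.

Using partial fractions, f(t) = (-e^(5t) + 9e^(-3t))/8

Final answer: (-e^(5t) + 9e^(-3t))/8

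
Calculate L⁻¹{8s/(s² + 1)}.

This is the form c·s/(s² + a²) with a = 1, c = 8. L⁻¹ = 8·cos(t)

Final answer: 8·cos(t)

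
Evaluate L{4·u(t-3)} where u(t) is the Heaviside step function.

L{u(t-a)} = e^(-as)/s. Here a=3, so L{u(t-3)} = e^(-3s)/s, and L{4·u(t-3)} = 4·e^(-3s)/s

Final answer: 4·e^(-3s)/s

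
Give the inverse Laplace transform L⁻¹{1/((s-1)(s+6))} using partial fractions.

Decompose: A/(s-1) + B/(s+6). A = 1/7, B = -1/7. f(t) = (e^t - e^(-6t))/7

Final answer: (e^t - e^(-6t))/7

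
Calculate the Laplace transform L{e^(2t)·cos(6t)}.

L{e^(at)·cos(ωt)} = (s-a)/((s-a)² + ω²), so L{e^(2t)·cos(6t)} = (s-2)/((s-2)² + 36)

Final answer: (s-2)/((s-2)² + 36)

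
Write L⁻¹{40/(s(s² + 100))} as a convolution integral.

40/(s(s² + 100)) = (1/s)·(40/(s² + 100)) = L{1}·L{4·sin(10t)}. So f(t) = 1*(4·sin(10t)) = ∫₀ᵗ 4·sin(10τ) dτ

Final answer: ∫₀ᵗ 4·sin(10τ) dτ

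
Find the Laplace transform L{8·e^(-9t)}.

L{e^(at)} = 1/(s-a), so L{e^(-9t)} = 1/(s+9). Then L{8·e^(-9t)} = 8/(s+9)

Final answer: 8/(s+9)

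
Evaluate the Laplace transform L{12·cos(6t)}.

L{cos(ωt)} = s/(s² + ω²), so L{cos(6t)} = s/(s² + 36). Then L{12·cos(6t)} = 12·s/(s² + 36) = 12s/(s² + 36)

Final answer: 12s/(s² + 36)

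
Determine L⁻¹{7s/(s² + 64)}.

This is the form c·s/(s² + a²) with a = 8, c = 7. L⁻¹ = 7·cos(8t)

Final answer: 7·cos(8t)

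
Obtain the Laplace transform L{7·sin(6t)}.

L{sin(ωt)} = ω/(s² + ω²), so L{sin(6t)} = 6/(s² + 36). Then L{7·sin(6t)} = 7·6/(s² + 36) = 42/(s² + 36)

Final answer: 42/(s² + 36)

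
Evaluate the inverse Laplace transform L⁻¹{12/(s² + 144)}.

L⁻¹{12/(s² + 144)} = sin(12t)

Final answer: sin(12t)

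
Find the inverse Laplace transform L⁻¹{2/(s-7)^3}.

L⁻¹{n!/(s-a)^(n+1)} = t^n·e^(at), so L⁻¹{2/(s-7)^3} = t^2·e^(7t)

Final answer: t^2·e^(7t)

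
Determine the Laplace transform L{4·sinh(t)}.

L{sinh(ωt)} = ω/(s² - ω²), so L{sinh(t)} = 1/(s² - 1). Then L{4·sinh(t)} = 4·1/(s² - 1) = 4/(s² - 1)

Final answer: 4/(s² - 1)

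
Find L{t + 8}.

L{t + 8} = L{t} + 8·L{1} = 1/s² + 8/s

Final answer: 1/s² + 8/s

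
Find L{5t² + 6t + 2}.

L{5t² + 6t + 2} = 5·2/s³ + 6/s² + 2/s = 10/s³ + 6/s² + 2/s

Final answer: 10/s³ + 6/s² + 2/s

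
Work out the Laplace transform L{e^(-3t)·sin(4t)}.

L{e^(at)·sin(ωt)} = ω/((s-a)² + ω²), so L{e^(-3t)·sin(4t)} = 4/((s+3)² + 16)

Final answer: 4/((s+3)² + 16)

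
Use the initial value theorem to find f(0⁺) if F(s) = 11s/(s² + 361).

f(0⁺) = lim_{s→∞} s·11s/(s² + 361) = lim_{s→∞} 11s²/(s² + 361) = 11

Final answer: 11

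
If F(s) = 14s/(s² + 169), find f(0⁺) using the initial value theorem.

f(0⁺) = lim_{s→∞} s·14s/(s² + 169) = lim_{s→∞} 14s²/(s² + 169) = 14

Final answer: 14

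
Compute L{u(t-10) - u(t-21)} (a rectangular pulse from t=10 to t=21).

L{u(t-a)} = e^(-as)/s. L{u(t-10) - u(t-21)} = (e^(-10s) - e^(-21s))/s

Final answer: (e^(-10s) - e^(-21s))/s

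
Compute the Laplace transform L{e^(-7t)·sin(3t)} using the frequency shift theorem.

Frequency shift: L{e^(at)f(t)} = F(s-a). L{e^(-7t)·sin(3t)} = 3/((s+7)² + 9)

Final answer: 3/((s+7)² + 9)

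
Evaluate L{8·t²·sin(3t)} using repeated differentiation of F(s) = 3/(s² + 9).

F(s) = 3/(s² + 9). F'(s) = -6s/(s² + 9)². F''(s) = -6(9 - 3s²)/(s² + 9)³ = (18s² - 54)/(s² + 9)³. So L{t²·sin(3t)} = (-1)² F''(s) = (18s² - 54)/(s² + 9)³. Then L{8·t²·sin(3t)} = 8·(18s² - 54)/(s² + 9)³ = (144s² - 432)/(s² + 9)³

Final answer: (144s² - 432)/(s² + 9)³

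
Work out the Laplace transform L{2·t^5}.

L{t^n} = n!/s^(n+1), so L{t^5} = 120/s^6. Then L{2·t^5} = 2·120/s^6 = 240/s^6

Final answer: 240/s^6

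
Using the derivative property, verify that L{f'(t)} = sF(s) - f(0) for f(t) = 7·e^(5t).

f'(t) = 35e^(5t). Direct: L{f'(t)} = 35/(s-5). Property: s·7/(s-5) - 7 = (7s - 7(s-5))/(s-5) = 35/(s-5). ✓

Final answer: 35/(s-5)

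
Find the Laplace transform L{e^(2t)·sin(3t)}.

L{e^(at)·sin(ωt)} = ω/((s-a)² + ω²), so L{e^(2t)·sin(3t)} = 3/((s-2)² + 9)

Final answer: 3/((s-2)² + 9)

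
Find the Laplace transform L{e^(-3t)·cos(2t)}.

L{e^(at)·cos(ωt)} = (s-a)/((s-a)² + ω²), so L{e^(-3t)·cos(2t)} = (s+3)/((s+3)² + 4)

Final answer: (s+3)/((s+3)² + 4)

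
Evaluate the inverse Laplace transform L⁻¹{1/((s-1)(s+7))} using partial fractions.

Decompose: A/(s-1) + B/(s+7). A = 1/8, B = -1/8. f(t) = (e^t - e^(-7t))/8

Final answer: (e^t - e^(-7t))/8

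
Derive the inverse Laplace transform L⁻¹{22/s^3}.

L⁻¹{n!/s^(n+1)} = t^n with n=2. So L⁻¹{2/s^3} = t^2, and L⁻¹{22/s^3} = (22/2)·t^2 = 11·t^2

Final answer: 11·t^2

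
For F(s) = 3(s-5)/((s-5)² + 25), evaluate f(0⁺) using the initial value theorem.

f(0⁺) = lim_{s→∞} sF(s) = lim_{s→∞} 3s(s-5)/((s-5)² + 25) = 3

Final answer: 3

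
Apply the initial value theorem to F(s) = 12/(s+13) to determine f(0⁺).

f(0⁺) = lim_{s→∞} s·12/(s+13) = lim_{s→∞} 12s/(s+13) = 12

Final answer: 12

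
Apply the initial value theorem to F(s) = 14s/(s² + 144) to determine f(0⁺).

f(0⁺) = lim_{s→∞} s·14s/(s² + 144) = lim_{s→∞} 14s²/(s² + 144) = 14

Final answer: 14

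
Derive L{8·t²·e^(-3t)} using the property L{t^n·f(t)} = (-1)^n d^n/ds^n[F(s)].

L{e^(-3t)} = 1/(s+3). d/ds[1/(s+3)] = -1/(s+3)². d²/ds²[1/(s+3)] = 2/(s+3)³. So L{t²·e^(-3t)} = (-1)² · 2/(s+3)³ = 2/(s+3)³. Then L{8·t²·e^(-3t)} = 8·2/(s+3)³ = 16/(s+3)³

Final answer: 16/(s+3)³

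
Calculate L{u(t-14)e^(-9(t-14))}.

u(t-a)f(t-a) with f(t)=e^(-9t). L{e^(-9t)} = 1/(s+9). By time shift: e^(-14s)/(s+9)

Final answer: e^(-14s)/(s+9)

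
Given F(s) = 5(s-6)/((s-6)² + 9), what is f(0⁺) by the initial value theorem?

f(0⁺) = lim_{s→∞} sF(s) = lim_{s→∞} 5s(s-6)/((s-6)² + 9) = 5

Final answer: 5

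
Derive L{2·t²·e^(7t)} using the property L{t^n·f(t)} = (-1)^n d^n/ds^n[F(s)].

L{e^(7t)} = 1/(s-7). d/ds[1/(s-7)] = -1/(s-7)². d²/ds²[1/(s-7)] = 2/(s-7)³. So L{t²·e^(7t)} = (-1)² · 2/(s-7)³ = 2/(s-7)³. Then L{2·t²·e^(7t)} = 2·2/(s-7)³ = 4/(s-7)³

Final answer: 4/(s-7)³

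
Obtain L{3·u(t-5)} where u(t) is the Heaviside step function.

L{u(t-a)} = e^(-as)/s. Here a=5, so L{u(t-5)} = e^(-5s)/s, and L{3·u(t-5)} = 3·e^(-5s)/s

Final answer: 3·e^(-5s)/s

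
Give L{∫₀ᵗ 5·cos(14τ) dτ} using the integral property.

L{∫₀ᵗ f(τ)dτ} = F(s)/s with F(s) = 5s/(s² + 196), so the result is (5s/(s² + 196))/s = 5/(s² + 196)

Final answer: 5/(s² + 196)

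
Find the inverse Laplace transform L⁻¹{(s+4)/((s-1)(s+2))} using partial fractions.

Using partial fractions, f(t) = (5e^t - 2e^(-2t))/3

Final answer: (5e^t - 2e^(-2t))/3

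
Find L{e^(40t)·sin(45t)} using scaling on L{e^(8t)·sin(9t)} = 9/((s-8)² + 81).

Scaling with a=5: L{e^(40t)·sin(45t)} = (1/5) · 9/((s/5-8)² + 81). Simplifying: 45/((s-40)² + 2025)

Final answer: 45/((s-40)² + 2025)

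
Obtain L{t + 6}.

L{t + 6} = L{t} + 6·L{1} = 1/s² + 6/s

Final answer: 1/s² + 6/s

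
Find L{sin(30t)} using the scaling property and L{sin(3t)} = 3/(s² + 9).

Using L{f(at)} = (1/a)F(s/a) with a=10: L{sin(30t)} = (1/10) · 3/((s/10)² + 9) = (1/10) · 3·100/(s² + 900) = 30/(s² + 900)

Final answer: 30/(s² + 900)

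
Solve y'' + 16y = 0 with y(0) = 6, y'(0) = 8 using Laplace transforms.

L{y''} + 16L{y} = 0. s²Y - 6s - 8 + 16Y = 0. Y(s² + 16) = 6s + 8. Y = (6s + 8)/(s² + 16). Inverting: y(t) = 6cos(4t) + 2sin(4t)

Final answer: y(t) = 6cos(4t) + 2sin(4t)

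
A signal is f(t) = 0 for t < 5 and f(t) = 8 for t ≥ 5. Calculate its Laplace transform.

f(t) = 8·u(t-5). L{u(t-5)} = e^(-5s)/s, so L{f(t)} = 8·e^(-5s)/s

Final answer: 8·e^(-5s)/s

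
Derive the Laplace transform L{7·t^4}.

L{t^n} = n!/s^(n+1), so L{t^4} = 24/s^5. Then L{7·t^4} = 7·24/s^5 = 168/s^5

Final answer: 168/s^5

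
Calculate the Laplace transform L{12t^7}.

L{12t^7} = 12 · L{t^7} = 12 · 5040/s^8 = 60480/s^8

Final answer: 60480/s^8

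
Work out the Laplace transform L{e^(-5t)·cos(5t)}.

L{e^(at)·cos(ωt)} = (s-a)/((s-a)² + ω²), so L{e^(-5t)·cos(5t)} = (s+5)/((s+5)² + 25)

Final answer: (s+5)/((s+5)² + 25)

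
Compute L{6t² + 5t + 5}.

L{6t² + 5t + 5} = 6·2/s³ + 5/s² + 5/s = 12/s³ + 5/s² + 5/s

Final answer: 12/s³ + 5/s² + 5/s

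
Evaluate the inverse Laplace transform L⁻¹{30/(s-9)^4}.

L⁻¹{n!/(s-a)^(n+1)} = t^n·e^(at) with n=3, a=9. So L⁻¹{6/(s-9)^4} = t^3·e^(9t), and L⁻¹{30/(s-9)^4} = (30/6)·t^3·e^(9t) = 5·t^3·e^(9t)

Final answer: 5·t^3·e^(9t)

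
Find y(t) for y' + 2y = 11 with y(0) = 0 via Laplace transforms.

sY + 2Y = 11/s. Y = 11/(s(s+2)). Partial fractions: Y = 11/2/s - 11/2/(s+2)

Final answer: y(t) = 11/2(1 - e^(-2t))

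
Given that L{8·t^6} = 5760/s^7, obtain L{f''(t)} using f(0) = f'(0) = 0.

L{f''(t)} = s²F(s) - sf(0) - f'(0) = s²·5760/s^7 - 0 - 0 = 5760/s^5

Final answer: 5760/s^5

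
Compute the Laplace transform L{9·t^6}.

L{t^n} = n!/s^(n+1), so L{t^6} = 720/s^7. Then L{9·t^6} = 9·720/s^7 = 6480/s^7

Final answer: 6480/s^7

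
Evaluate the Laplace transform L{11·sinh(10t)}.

L{sinh(ωt)} = ω/(s² - ω²), so L{sinh(10t)} = 10/(s² - 100). Then L{11·sinh(10t)} = 11·10/(s² - 100) = 110/(s² - 100)

Final answer: 110/(s² - 100)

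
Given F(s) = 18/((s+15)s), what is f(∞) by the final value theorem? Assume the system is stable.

f(∞) = lim_{s→0} sF(s) = lim_{s→0} 18/(s+15) = 6/5

Final answer: 6/5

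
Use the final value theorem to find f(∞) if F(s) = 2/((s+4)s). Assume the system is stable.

f(∞) = lim_{s→0} sF(s) = lim_{s→0} 2/(s+4) = 1/2

Final answer: 1/2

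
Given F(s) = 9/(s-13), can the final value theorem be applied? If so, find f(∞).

sF(s) = 9s/(s-13) has a pole at s = 13 in the right half-plane. Theorem does NOT apply (unstable system; f(t) = 9·e^(13t) grows without bound).

Final answer: Not applicable (unstable)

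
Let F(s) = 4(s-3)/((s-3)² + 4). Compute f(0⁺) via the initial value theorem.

f(0⁺) = lim_{s→∞} sF(s) = lim_{s→∞} 4s(s-3)/((s-3)² + 4) = 4

Final answer: 4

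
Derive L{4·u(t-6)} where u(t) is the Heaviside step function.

L{u(t-a)} = e^(-as)/s. Here a=6, so L{u(t-6)} = e^(-6s)/s, and L{4·u(t-6)} = 4·e^(-6s)/s

Final answer: 4·e^(-6s)/s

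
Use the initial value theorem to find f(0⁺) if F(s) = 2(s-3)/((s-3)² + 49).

f(0⁺) = lim_{s→∞} sF(s) = lim_{s→∞} 2s(s-3)/((s-3)² + 49) = 2

Final answer: 2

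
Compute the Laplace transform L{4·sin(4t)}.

L{sin(ωt)} = ω/(s² + ω²), so L{sin(4t)} = 4/(s² + 16). Then L{4·sin(4t)} = 4·4/(s² + 16) = 16/(s² + 16)

Final answer: 16/(s² + 16)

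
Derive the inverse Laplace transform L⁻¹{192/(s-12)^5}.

L⁻¹{n!/(s-a)^(n+1)} = t^n·e^(at) with n=4, a=12. So L⁻¹{24/(s-12)^5} = t^4·e^(12t), and L⁻¹{192/(s-12)^5} = (192/24)·t^4·e^(12t) = 8·t^4·e^(12t)

Final answer: 8·t^4·e^(12t)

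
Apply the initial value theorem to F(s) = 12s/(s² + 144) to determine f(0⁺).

f(0⁺) = lim_{s→∞} s·12s/(s² + 144) = lim_{s→∞} 12s²/(s² + 144) = 12

Final answer: 12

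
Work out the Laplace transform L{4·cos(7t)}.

L{cos(ωt)} = s/(s² + ω²), so L{cos(7t)} = s/(s² + 49). Then L{4·cos(7t)} = 4·s/(s² + 49) = 4s/(s² + 49)

Final answer: 4s/(s² + 49)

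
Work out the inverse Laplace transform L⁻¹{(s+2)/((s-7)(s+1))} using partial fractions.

Using partial fractions, f(t) = (9e^(7t) - e^(-t))/8

Final answer: (9e^(7t) - e^(-t))/8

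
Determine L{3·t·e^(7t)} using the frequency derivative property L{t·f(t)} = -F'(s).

L{e^(7t)} = 1/(s-7). By frequency derivative: L{t·e^(7t)} = -d/ds[1/(s-7)] = -(-1)/(s-7)² = 1/(s-7)². Then L{3·t·e^(7t)} = 3·1/(s-7)² = 3/(s-7)²

Final answer: 3/(s-7)²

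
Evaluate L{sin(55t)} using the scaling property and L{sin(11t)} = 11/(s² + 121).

Using L{f(at)} = (1/a)F(s/a) with a=5: L{sin(55t)} = (1/5) · 11/((s/5)² + 121) = (1/5) · 11·25/(s² + 3025) = 55/(s² + 3025)

Final answer: 55/(s² + 3025)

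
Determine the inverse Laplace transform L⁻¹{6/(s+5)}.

L⁻¹{1/(s-a)} = e^(at), so L⁻¹{1/(s+5)} = e^(-5t), and L⁻¹{6/(s+5)} = 6·e^(-5t)

Final answer: 6·e^(-5t)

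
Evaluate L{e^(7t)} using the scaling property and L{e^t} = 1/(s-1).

Using L{f(at)} = (1/a)F(s/a) with a=7 and f(t) = e^t: L{e^(7t)} = (1/7) · 1/((s/7)-1) = (1/7) · 7/(s-7) = 1/(s-7)

Final answer: 1/(s-7)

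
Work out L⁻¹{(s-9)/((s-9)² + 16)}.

Using frequency shift: L⁻¹{(s-a)/((s-a)² + b²)} = e^(at)cos(bt). Here a=9, b=4

Final answer: e^(9t)·cos(4t)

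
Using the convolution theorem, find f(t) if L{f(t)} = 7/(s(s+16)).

7/(s(s+16)) = (7/s)·(1/(s+16)) = L{7}·L{e^(-16t)}. By convolution, f(t) = 7*e^(-16t) = ∫₀ᵗ 7·e^(-16τ) dτ = 7·(1 - e^(-16t))/16

Final answer: 7·(1 - e^(-16t))/16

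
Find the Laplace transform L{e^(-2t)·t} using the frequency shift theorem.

L{e^(at)·t^n} = n!/(s-a)^(n+1), so L{e^(-2t)·t} = 1/(s+2)^2

Final answer: 1/(s+2)^2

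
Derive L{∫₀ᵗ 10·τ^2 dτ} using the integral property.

L{∫₀ᵗ f(τ)dτ} = F(s)/s with f(t) = 10t^2. F(s) = 20/s^3, so L{∫₀ᵗ 10·τ^2 dτ} = (20/s^3)/s = 20/s^4. (Check: ∫₀ᵗ 10·τ^2 dτ = 10t^3/3.)

Final answer: 20/s^4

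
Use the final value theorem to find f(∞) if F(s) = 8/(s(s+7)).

f(∞) = lim_{s→0} s·8/(s(s+7)) = lim_{s→0} 8/(s+7) = 8/7 = 8/7

Final answer: 8/7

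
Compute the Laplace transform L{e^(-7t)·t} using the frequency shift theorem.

L{e^(at)·t^n} = n!/(s-a)^(n+1), so L{e^(-7t)·t} = 1/(s+7)^2

Final answer: 1/(s+7)^2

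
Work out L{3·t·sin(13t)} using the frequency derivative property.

L{sin(13t)} = 13/(s² + 169). By L{t·f(t)} = -F'(s): -d/ds[13/(s² + 169)] = -(13)·(-2s)/(s² + 169)² = 26s/(s² + 169)². Then L{3·t·sin(13t)} = 3·26s/(s² + 169)² = 78s/(s² + 169)²

Final answer: 78s/(s² + 169)²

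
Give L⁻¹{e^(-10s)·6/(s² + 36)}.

L⁻¹{6/(s² + 36)} = sin(6t). By the time shift theorem, L⁻¹{e^(-as)F(s)} = u(t-a)f(t-a) with a=10, so L⁻¹{e^(-10s)·6/(s² + 36)} = u(t-10)·sin(6(t-10))

Final answer: u(t-10)·sin(6(t-10))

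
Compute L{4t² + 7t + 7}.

L{4t² + 7t + 7} = 4·2/s³ + 7/s² + 7/s = 8/s³ + 7/s² + 7/s

Final answer: 8/s³ + 7/s² + 7/s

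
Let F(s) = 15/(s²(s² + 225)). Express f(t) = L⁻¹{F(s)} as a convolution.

15/(s²(s² + 225)) = (1/s²)·(15/(s² + 225)) = L{t}·L{sin(15t)}. So f(t) = t*(sin(15t)) = ∫₀ᵗ τ·sin(15(t-τ)) dτ

Final answer: ∫₀ᵗ τ·sin(15(t-τ)) dτ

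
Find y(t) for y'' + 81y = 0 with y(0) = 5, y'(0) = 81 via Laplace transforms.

L{y''} + 81L{y} = 0. s²Y - 5s - 81 + 81Y = 0. Y(s² + 81) = 5s + 81. Y = (5s + 81)/(s² + 81). Inverting: y(t) = 5cos(9t) + 9sin(9t)

Final answer: y(t) = 5cos(9t) + 9sin(9t)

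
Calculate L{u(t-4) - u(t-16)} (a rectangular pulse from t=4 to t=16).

L{u(t-a)} = e^(-as)/s. L{u(t-4) - u(t-16)} = (e^(-4s) - e^(-16s))/s

Final answer: (e^(-4s) - e^(-16s))/s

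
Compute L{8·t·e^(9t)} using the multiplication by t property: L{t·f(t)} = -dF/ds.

Using L{t^n·e^(at)} = n!/(s-a)^(n+1), L{t·e^(9t)} = 1/(s-9)^2, so L{8·t·e^(9t)} = 8·1/(s-9)^2 = 8/(s-9)^2

Final answer: 8/(s-9)^2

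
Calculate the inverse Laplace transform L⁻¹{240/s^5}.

L⁻¹{n!/s^(n+1)} = t^n with n=4. So L⁻¹{24/s^5} = t^4, and L⁻¹{240/s^5} = (240/24)·t^4 = 10·t^4

Final answer: 10·t^4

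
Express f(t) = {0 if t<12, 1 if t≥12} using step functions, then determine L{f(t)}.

f(t) = u(t-12). L{u(t-12)} = e^(-12s)/s, so L{f(t)} = e^(-12s)/s

Final answer: e^(-12s)/s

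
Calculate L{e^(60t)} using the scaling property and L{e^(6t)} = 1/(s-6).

Using L{f(at)} = (1/a)F(s/a) with a=10 and f(t) = e^(6t): L{e^(60t)} = (1/10) · 1/((s/10)-6) = (1/10) · 10/(s-60) = 1/(s-60)

Final answer: 1/(s-60)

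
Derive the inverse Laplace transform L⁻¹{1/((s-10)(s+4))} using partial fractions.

Decompose: A/(s-10) + B/(s+4). A = 1/14, B = -1/14. f(t) = (e^(10t) - e^(-4t))/14

Final answer: (e^(10t) - e^(-4t))/14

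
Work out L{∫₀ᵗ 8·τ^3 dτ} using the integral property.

L{∫₀ᵗ f(τ)dτ} = F(s)/s with f(t) = 8t^3. F(s) = 48/s^4, so L{∫₀ᵗ 8·τ^3 dτ} = (48/s^4)/s = 48/s^5. (Check: ∫₀ᵗ 8·τ^3 dτ = 8t^4/4.)

Final answer: 48/s^5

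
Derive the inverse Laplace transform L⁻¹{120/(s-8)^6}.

L⁻¹{n!/(s-a)^(n+1)} = t^n·e^(at), so L⁻¹{120/(s-8)^6} = t^5·e^(8t)

Final answer: t^5·e^(8t)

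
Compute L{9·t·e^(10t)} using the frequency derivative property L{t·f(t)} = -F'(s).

L{e^(10t)} = 1/(s-10). By frequency derivative: L{t·e^(10t)} = -d/ds[1/(s-10)] = -(-1)/(s-10)² = 1/(s-10)². Then L{9·t·e^(10t)} = 9·1/(s-10)² = 9/(s-10)²

Final answer: 9/(s-10)²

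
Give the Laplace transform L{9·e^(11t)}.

L{e^(at)} = 1/(s-a), so L{e^(11t)} = 1/(s-11). Then L{9·e^(11t)} = 9/(s-11)

Final answer: 9/(s-11)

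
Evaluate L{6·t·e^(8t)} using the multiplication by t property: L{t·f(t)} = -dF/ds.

Using L{t^n·e^(at)} = n!/(s-a)^(n+1), L{t·e^(8t)} = 1/(s-8)^2, so L{6·t·e^(8t)} = 6·1/(s-8)^2 = 6/(s-8)^2

Final answer: 6/(s-8)^2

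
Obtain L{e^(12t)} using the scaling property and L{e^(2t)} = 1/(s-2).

Using L{f(at)} = (1/a)F(s/a) with a=6 and f(t) = e^(2t): L{e^(12t)} = (1/6) · 1/((s/6)-2) = (1/6) · 6/(s-12) = 1/(s-12)

Final answer: 1/(s-12)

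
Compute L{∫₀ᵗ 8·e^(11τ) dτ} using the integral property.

L{∫₀ᵗ f(τ)dτ} = F(s)/s with F(s) = 8/(s-11), so L{∫₀ᵗ 8·e^(11τ) dτ} = 8/(s(s-11))

Final answer: 8/(s(s-11))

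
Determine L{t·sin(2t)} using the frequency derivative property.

L{sin(2t)} = 2/(s² + 4). By L{t·f(t)} = -F'(s): -d/ds[2/(s² + 4)] = -(2)·(-2s)/(s² + 4)² = 4s/(s² + 4)²

Final answer: 4s/(s² + 4)²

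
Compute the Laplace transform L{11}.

L{11} = 11 · L{1} = 11/s

Final answer: 11/s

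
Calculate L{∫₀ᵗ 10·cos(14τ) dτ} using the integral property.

L{∫₀ᵗ f(τ)dτ} = F(s)/s with F(s) = 10s/(s² + 196), so the result is (10s/(s² + 196))/s = 10/(s² + 196)

Final answer: 10/(s² + 196)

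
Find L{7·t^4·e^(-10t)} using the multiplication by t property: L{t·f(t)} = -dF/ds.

Using L{t^n·e^(at)} = n!/(s-a)^(n+1), L{t^4·e^(-10t)} = 24/(s+10)^5, so L{7·t^4·e^(-10t)} = 7·24/(s+10)^5 = 168/(s+10)^5

Final answer: 168/(s+10)^5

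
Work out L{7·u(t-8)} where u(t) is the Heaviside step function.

L{u(t-a)} = e^(-as)/s. Here a=8, so L{u(t-8)} = e^(-8s)/s, and L{7·u(t-8)} = 7·e^(-8s)/s

Final answer: 7·e^(-8s)/s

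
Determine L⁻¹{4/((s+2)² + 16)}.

Form: b/((s-a)² + b²) → e^(at)sin(bt). With a=-2, b=4

Final answer: e^(-2t)·sin(4t)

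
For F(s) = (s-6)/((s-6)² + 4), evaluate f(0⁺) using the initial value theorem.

f(0⁺) = lim_{s→∞} sF(s) = lim_{s→∞} s(s-6)/((s-6)² + 4) = 1

Final answer: 1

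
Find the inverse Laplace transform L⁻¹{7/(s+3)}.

L⁻¹{1/(s-a)} = e^(at), so L⁻¹{1/(s+3)} = e^(-3t), and L⁻¹{7/(s+3)} = 7·e^(-3t)

Final answer: 7·e^(-3t)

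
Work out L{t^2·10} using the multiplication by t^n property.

L{10} = 10/s. d^1/ds^1[1/s] = -1/s². d^2/ds^2[1/s] = 2/s^3. So L{t^2} = (-1)^{2}·2/s^3 = 2/s^3. Then L{t^2·10} = 10·2/s^3 = 20/s^3

Final answer: 20/s^3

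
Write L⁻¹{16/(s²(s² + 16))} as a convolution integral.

16/(s²(s² + 16)) = (1/s²)·(16/(s² + 16)) = L{t}·L{4·sin(4t)}. So f(t) = t*(4·sin(4t)) = ∫₀ᵗ 4τ·sin(4(t-τ)) dτ

Final answer: ∫₀ᵗ 4τ·sin(4(t-τ)) dτ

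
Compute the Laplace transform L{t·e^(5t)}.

L{t^n·e^(at)} = n!/(s-a)^(n+1), so L{t·e^(5t)} = 1/(s-5)^2

Final answer: 1/(s-5)^2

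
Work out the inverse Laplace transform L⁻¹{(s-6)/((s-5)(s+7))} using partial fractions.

Using partial fractions, f(t) = (-e^(5t) + 13e^(-7t))/12

Final answer: (-e^(5t) + 13e^(-7t))/12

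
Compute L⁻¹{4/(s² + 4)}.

This is the form c·a/(s² + a²) with a = 2, c = 2. L⁻¹ = 2·sin(2t)

Final answer: 2·sin(2t)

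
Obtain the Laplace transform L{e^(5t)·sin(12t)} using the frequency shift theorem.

Frequency shift: L{e^(at)f(t)} = F(s-a). L{e^(5t)·sin(12t)} = 12/((s-5)² + 144)

Final answer: 12/((s-5)² + 144)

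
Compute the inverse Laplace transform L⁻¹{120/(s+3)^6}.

L⁻¹{n!/(s-a)^(n+1)} = t^n·e^(at), so L⁻¹{120/(s+3)^6} = t^5·e^(-3t)

Final answer: t^5·e^(-3t)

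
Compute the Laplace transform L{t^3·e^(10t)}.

L{t^n·e^(at)} = n!/(s-a)^(n+1), so L{t^3·e^(10t)} = 6/(s-10)^4

Final answer: 6/(s-10)^4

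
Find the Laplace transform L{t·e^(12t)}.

L{t^n·e^(at)} = n!/(s-a)^(n+1), so L{t·e^(12t)} = 1/(s-12)^2

Final answer: 1/(s-12)^2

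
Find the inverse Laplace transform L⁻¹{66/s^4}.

L⁻¹{n!/s^(n+1)} = t^n with n=3. So L⁻¹{6/s^4} = t^3, and L⁻¹{66/s^4} = (66/6)·t^3 = 11·t^3

Final answer: 11·t^3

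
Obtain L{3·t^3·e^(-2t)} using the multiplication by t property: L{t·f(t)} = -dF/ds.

Using L{t^n·e^(at)} = n!/(s-a)^(n+1), L{t^3·e^(-2t)} = 6/(s+2)^4, so L{3·t^3·e^(-2t)} = 3·6/(s+2)^4 = 18/(s+2)^4

Final answer: 18/(s+2)^4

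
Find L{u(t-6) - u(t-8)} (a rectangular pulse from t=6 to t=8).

L{u(t-a)} = e^(-as)/s. L{u(t-6) - u(t-8)} = (e^(-6s) - e^(-8s))/s

Final answer: (e^(-6s) - e^(-8s))/s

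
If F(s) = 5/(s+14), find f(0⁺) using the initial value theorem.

f(0⁺) = lim_{s→∞} s·5/(s+14) = lim_{s→∞} 5s/(s+14) = 5

Final answer: 5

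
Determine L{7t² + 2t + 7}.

L{7t² + 2t + 7} = 7·2/s³ + 2/s² + 7/s = 14/s³ + 2/s² + 7/s

Final answer: 14/s³ + 2/s² + 7/s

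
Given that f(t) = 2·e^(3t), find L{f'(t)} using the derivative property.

f(0) = 2, F(s) = 2/(s-3). L{f'(t)} = s·F(s) - f(0) = 2s/(s-3) - 2 = (2s - 2(s-3))/(s-3) = 6/(s-3)

Final answer: 6/(s-3)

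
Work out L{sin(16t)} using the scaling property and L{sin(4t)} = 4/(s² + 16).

Using L{f(at)} = (1/a)F(s/a) with a=4: L{sin(16t)} = (1/4) · 4/((s/4)² + 16) = (1/4) · 4·16/(s² + 256) = 16/(s² + 256)

Final answer: 16/(s² + 256)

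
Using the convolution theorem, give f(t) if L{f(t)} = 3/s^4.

3/s^4 = (3/s)·(1/s^3) = L{3}·L{t^2/2}. By convolution, f(t) = 3*t^2/2 = ∫₀ᵗ 3·τ^2/2 dτ = 3·t^3/6

Final answer: 3·t^3/6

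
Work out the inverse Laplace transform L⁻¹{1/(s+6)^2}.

L⁻¹{n!/(s-a)^(n+1)} = t^n·e^(at), so L⁻¹{1/(s+6)^2} = t·e^(-6t)

Final answer: t·e^(-6t)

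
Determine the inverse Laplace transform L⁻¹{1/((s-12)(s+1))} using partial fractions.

Decompose: A/(s-12) + B/(s+1). A = 1/13, B = -1/13. f(t) = (e^(12t) - e^(-t))/13

Final answer: (e^(12t) - e^(-t))/13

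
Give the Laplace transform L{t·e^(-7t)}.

L{t^n·e^(at)} = n!/(s-a)^(n+1), so L{t·e^(-7t)} = 1/(s+7)^2

Final answer: 1/(s+7)^2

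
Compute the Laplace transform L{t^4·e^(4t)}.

L{t^n·e^(at)} = n!/(s-a)^(n+1), so L{t^4·e^(4t)} = 24/(s-4)^5

Final answer: 24/(s-4)^5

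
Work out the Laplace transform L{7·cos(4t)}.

L{cos(ωt)} = s/(s² + ω²), so L{cos(4t)} = s/(s² + 16). Then L{7·cos(4t)} = 7·s/(s² + 16) = 7s/(s² + 16)

Final answer: 7s/(s² + 16)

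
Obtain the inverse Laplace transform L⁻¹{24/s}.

L⁻¹{c/s} = c, so L⁻¹{24/s} = 24

Final answer: 24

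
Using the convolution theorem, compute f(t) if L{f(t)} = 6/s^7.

6/s^7 = (6/s)·(1/s^6) = L{6}·L{t^5/120}. By convolution, f(t) = 6*t^5/120 = ∫₀ᵗ 6·τ^5/120 dτ = 6·t^6/720

Final answer: 6·t^6/720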